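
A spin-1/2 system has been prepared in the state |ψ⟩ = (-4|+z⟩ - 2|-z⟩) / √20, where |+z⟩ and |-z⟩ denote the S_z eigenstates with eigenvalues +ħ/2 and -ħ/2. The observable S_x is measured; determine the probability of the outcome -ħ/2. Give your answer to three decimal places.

|-x⟩ = (|+z⟩ - |-z⟩)/√2, so ⟨-x|ψ⟩ = (-2) / (√2·√20).
P = |-2|² / 40 = 4/40.

0.100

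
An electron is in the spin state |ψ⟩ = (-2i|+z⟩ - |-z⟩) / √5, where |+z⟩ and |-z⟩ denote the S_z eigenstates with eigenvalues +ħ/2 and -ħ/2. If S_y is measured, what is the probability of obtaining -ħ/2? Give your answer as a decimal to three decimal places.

0.900

|-y⟩ = (|+z⟩ - i|-z⟩)/√2, so ⟨-y|ψ⟩ = (-3i) / (√2·√5).
P = |-3i|² / 10 = 9/10.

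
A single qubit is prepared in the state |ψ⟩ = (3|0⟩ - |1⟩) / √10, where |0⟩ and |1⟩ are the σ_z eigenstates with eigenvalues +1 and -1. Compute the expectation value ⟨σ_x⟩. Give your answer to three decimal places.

⟨σ_x⟩ = 2 Re(a* b)/(|a|²+|b|²) with a = 3, b = -1.
a* b = -3, so ⟨σ_x⟩ = -6/10.

-0.600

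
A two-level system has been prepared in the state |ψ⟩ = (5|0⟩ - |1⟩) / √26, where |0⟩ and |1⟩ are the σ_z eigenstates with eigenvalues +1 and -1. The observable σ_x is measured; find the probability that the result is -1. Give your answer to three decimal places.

0.692

|-x⟩ = (|0⟩ - |1⟩)/√2, so ⟨-x|ψ⟩ = (6) / (√2·√26).
P = |6|² / 52 = 36/52.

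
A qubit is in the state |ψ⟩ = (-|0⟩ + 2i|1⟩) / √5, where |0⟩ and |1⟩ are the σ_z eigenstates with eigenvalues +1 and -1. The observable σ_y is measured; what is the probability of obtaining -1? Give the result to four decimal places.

|-y⟩ = (|0⟩ - i|1⟩)/√2, so ⟨-y|ψ⟩ = (-3) / (√2·√5).
P = |-3|² / 10 = 9/10.

0.9000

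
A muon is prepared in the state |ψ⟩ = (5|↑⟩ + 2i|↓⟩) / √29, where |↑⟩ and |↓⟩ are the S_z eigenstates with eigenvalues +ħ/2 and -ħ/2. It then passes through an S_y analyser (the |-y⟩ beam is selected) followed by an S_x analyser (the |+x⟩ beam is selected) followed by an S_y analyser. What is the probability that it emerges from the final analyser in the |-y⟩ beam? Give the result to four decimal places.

First analyser (S_y): P(|-y⟩) = |⟨-y|ψ⟩|² = 9/58.
After stage 1 the state is |-y⟩; P(|+x⟩) = |⟨+x|-y⟩|² = 1/2.
After stage 2 the state is |+x⟩; P(|-y⟩) = |⟨-y|+x⟩|² = 1/2.
Joint probability = 9/58 × 1/2 × 1/2 = 0.0388.

0.0388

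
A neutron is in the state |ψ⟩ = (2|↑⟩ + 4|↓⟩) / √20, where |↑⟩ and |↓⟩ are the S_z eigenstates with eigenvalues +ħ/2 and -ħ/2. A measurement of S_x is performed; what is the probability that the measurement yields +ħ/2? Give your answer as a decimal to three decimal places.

0.900

|+x⟩ = (|↑⟩ + |↓⟩)/√2, so ⟨+x|ψ⟩ = (6) / (√2·√20).
P = |6|² / 40 = 36/40.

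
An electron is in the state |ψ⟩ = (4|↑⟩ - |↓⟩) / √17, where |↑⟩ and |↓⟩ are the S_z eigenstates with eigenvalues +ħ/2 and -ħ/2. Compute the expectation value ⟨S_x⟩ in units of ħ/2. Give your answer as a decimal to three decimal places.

⟨σ_x⟩ = 2 Re(a* b)/(|a|²+|b|²) with a = 4, b = -1.
a* b = -4, so ⟨σ_x⟩ = -8/17.
⟨S_x⟩ = (ħ/2)·⟨σ_x⟩.

-0.471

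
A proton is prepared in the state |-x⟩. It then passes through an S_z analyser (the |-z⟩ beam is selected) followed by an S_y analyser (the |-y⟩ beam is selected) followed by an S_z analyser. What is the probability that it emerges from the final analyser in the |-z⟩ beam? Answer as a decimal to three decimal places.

0.125

First analyser (S_z): from |-x⟩, P(|-z⟩) = 1/2.
After stage 1 the state is |-z⟩; P(|-y⟩) = |⟨-y|-z⟩|² = 1/2.
After stage 2 the state is |-y⟩; P(|-z⟩) = |⟨-z|-y⟩|² = 1/2.
Joint probability = 1/2 × 1/2 × 1/2 = 0.125.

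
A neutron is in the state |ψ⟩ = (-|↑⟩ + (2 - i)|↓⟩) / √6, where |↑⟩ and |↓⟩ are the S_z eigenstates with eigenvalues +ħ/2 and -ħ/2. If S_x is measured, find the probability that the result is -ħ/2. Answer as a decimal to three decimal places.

|-x⟩ = (|↑⟩ - |↓⟩)/√2, so ⟨-x|ψ⟩ = (-3 + i) / (√2·√6).
P = |-3 + i|² / 12 = 10/12.

0.833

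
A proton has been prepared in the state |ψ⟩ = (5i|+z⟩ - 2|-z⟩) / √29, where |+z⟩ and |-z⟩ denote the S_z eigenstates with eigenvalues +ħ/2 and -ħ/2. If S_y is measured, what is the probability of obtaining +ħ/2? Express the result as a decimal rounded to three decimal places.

0.845

|+y⟩ = (|+z⟩ + i|-z⟩)/√2, so ⟨+y|ψ⟩ = (7i) / (√2·√29).
P = |7i|² / 58 = 49/58.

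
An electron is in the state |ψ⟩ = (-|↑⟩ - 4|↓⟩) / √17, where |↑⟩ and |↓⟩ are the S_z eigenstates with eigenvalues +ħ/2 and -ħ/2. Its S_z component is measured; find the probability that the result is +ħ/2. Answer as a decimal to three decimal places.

0.059

The +ħ/2 outcome corresponds to |↑⟩. Its amplitude in |ψ⟩ is -1/√17.
P = |-1|² / 17 = 1/17.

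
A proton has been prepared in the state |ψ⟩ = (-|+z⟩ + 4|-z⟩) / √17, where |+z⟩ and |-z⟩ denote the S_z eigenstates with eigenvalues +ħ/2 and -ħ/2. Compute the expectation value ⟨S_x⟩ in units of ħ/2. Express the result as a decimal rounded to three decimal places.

⟨σ_x⟩ = 2 Re(a* b)/(|a|²+|b|²) with a = -1, b = 4.
a* b = -4, so ⟨σ_x⟩ = -8/17.
⟨S_x⟩ = (ħ/2)·⟨σ_x⟩.

-0.471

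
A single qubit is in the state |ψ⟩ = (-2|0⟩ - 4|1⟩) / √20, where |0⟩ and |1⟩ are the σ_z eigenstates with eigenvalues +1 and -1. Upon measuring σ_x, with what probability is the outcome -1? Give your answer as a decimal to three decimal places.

|-x⟩ = (|0⟩ - |1⟩)/√2, so ⟨-x|ψ⟩ = (2) / (√2·√20).
P = |2|² / 40 = 4/40.

0.100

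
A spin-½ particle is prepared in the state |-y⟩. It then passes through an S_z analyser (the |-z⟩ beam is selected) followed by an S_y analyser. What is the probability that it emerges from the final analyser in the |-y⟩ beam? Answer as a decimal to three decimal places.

First analyser (S_z): from |-y⟩, P(|-z⟩) = 1/2.
After stage 1 the state is |-z⟩; P(|-y⟩) = |⟨-y|-z⟩|² = 1/2.
Joint probability = 1/2 × 1/2 = 0.250.

0.250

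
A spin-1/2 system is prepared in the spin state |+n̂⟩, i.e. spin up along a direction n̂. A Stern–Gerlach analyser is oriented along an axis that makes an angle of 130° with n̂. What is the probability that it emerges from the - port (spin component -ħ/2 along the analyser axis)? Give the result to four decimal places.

For spin-½, the probability of finding spin-up along an axis at angle θ to the initial spin direction is cos²(θ/2); spin-down is sin²(θ/2).
θ = 130°, so P = sin²(65°) ≈ 0.8214.

0.8214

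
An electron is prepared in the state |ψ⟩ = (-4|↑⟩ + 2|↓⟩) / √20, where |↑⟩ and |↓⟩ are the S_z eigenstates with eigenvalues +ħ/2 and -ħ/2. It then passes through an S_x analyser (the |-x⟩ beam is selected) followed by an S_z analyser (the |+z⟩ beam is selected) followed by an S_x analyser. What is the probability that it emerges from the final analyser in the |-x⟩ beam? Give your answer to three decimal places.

0.225

First analyser (S_x): P(|-x⟩) = |⟨-x|ψ⟩|² = 36/40.
After stage 1 the state is |-x⟩; P(|+z⟩) = |⟨+z|-x⟩|² = 1/2.
After stage 2 the state is |+z⟩; P(|-x⟩) = |⟨-x|+z⟩|² = 1/2.
Joint probability = 36/40 × 1/2 × 1/2 = 0.225.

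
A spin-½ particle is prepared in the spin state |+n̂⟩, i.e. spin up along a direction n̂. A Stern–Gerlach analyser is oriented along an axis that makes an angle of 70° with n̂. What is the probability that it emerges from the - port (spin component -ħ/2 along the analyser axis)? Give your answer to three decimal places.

0.329

For spin-½, the probability of finding spin-up along an axis at angle θ to the initial spin direction is cos²(θ/2); spin-down is sin²(θ/2).
θ = 70°, so P = sin²(35°) ≈ 0.329.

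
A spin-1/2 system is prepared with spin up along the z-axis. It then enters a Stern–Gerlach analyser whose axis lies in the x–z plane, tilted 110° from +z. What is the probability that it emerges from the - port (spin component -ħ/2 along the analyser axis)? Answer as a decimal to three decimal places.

0.671

For spin-½, the probability of finding spin-up along an axis at angle θ to the initial spin direction is cos²(θ/2); spin-down is sin²(θ/2).
θ = 110°, so P = sin²(55°) ≈ 0.671.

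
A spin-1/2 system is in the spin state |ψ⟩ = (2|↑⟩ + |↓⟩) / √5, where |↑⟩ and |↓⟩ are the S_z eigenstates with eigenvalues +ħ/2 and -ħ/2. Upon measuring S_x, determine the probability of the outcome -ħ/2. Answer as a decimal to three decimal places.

0.100

|-x⟩ = (|↑⟩ - |↓⟩)/√2, so ⟨-x|ψ⟩ = (1) / (√2·√5).
P = |1|² / 10 = 1/10.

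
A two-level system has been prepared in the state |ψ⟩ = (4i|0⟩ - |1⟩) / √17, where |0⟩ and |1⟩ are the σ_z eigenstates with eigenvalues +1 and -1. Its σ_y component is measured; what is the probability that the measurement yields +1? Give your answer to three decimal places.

|+y⟩ = (|0⟩ + i|1⟩)/√2, so ⟨+y|ψ⟩ = (5i) / (√2·√17).
P = |5i|² / 34 = 25/34.

0.735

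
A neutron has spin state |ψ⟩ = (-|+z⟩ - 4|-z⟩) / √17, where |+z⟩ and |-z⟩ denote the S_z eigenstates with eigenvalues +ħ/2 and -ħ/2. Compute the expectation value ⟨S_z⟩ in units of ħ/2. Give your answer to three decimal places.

-0.882

⟨σ_z⟩ = |a|² - |b|² divided by |a|²+|b|², with a, b the |+z⟩, |-z⟩ amplitudes.
= (1 - 16)/17 = -15/17.
⟨S_z⟩ = (ħ/2)·⟨σ_z⟩.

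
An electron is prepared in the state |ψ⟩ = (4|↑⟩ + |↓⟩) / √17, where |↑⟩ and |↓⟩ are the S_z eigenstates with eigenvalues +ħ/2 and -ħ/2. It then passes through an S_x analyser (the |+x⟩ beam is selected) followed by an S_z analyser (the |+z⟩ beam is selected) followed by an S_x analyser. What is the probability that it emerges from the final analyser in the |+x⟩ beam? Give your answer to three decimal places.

First analyser (S_x): P(|+x⟩) = |⟨+x|ψ⟩|² = 25/34.
After stage 1 the state is |+x⟩; P(|+z⟩) = |⟨+z|+x⟩|² = 1/2.
After stage 2 the state is |+z⟩; P(|+x⟩) = |⟨+x|+z⟩|² = 1/2.
Joint probability = 25/34 × 1/2 × 1/2 = 0.184.

0.184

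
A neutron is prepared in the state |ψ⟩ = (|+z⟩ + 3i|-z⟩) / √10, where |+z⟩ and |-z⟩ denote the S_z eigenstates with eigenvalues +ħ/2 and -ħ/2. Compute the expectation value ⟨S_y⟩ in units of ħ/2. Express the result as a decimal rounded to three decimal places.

⟨σ_y⟩ = 2 Im(a* b)/(|a|²+|b|²) with a = 1, b = 3i.
a* b = 3i, so ⟨σ_y⟩ = 6/10.
⟨S_y⟩ = (ħ/2)·⟨σ_y⟩.

0.600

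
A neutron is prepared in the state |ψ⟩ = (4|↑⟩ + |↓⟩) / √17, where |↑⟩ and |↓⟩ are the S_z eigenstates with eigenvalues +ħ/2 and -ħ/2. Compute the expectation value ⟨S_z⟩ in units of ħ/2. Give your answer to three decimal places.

0.882

⟨σ_z⟩ = |a|² - |b|² divided by |a|²+|b|², with a, b the |↑⟩, |↓⟩ amplitudes.
= (16 - 1)/17 = 15/17.
⟨S_z⟩ = (ħ/2)·⟨σ_z⟩.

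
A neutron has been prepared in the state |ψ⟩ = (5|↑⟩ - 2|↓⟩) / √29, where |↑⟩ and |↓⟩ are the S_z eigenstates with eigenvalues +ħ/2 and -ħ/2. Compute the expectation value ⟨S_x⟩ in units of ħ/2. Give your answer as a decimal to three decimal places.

⟨σ_x⟩ = 2 Re(a* b)/(|a|²+|b|²) with a = 5, b = -2.
a* b = -10, so ⟨σ_x⟩ = -20/29.
⟨S_x⟩ = (ħ/2)·⟨σ_x⟩.

-0.690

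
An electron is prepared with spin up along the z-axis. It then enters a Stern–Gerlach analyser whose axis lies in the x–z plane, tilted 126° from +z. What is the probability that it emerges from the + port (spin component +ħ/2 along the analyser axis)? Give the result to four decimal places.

0.2061

For spin-½, the probability of finding spin-up along an axis at angle θ to the initial spin direction is cos²(θ/2); spin-down is sin²(θ/2).
θ = 126°, so P = cos²(63°) ≈ 0.2061.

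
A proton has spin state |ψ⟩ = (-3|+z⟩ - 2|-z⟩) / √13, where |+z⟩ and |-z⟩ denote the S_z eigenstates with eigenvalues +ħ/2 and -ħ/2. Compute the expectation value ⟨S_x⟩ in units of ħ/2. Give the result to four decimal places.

⟨σ_x⟩ = 2 Re(a* b)/(|a|²+|b|²) with a = -3, b = -2.
a* b = 6, so ⟨σ_x⟩ = 12/13.
⟨S_x⟩ = (ħ/2)·⟨σ_x⟩.

0.9231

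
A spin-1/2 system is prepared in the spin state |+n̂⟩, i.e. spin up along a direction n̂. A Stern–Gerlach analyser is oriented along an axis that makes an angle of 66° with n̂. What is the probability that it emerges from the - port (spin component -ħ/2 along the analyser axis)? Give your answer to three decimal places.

For spin-½, the probability of finding spin-up along an axis at angle θ to the initial spin direction is cos²(θ/2); spin-down is sin²(θ/2).
θ = 66°, so P = sin²(33°) ≈ 0.297.

0.297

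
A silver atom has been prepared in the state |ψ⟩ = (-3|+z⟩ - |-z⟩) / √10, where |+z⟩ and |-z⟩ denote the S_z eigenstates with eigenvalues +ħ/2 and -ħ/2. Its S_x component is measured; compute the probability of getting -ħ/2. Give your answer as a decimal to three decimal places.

0.200

|-x⟩ = (|+z⟩ - |-z⟩)/√2, so ⟨-x|ψ⟩ = (-2) / (√2·√10).
P = |-2|² / 20 = 4/20.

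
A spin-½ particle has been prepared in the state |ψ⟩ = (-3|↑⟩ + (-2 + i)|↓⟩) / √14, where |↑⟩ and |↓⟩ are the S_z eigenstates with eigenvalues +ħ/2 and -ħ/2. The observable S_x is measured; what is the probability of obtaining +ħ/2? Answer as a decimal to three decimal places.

0.929

|+x⟩ = (|↑⟩ + |↓⟩)/√2, so ⟨+x|ψ⟩ = (-5 + i) / (√2·√14).
P = |-5 + i|² / 28 = 26/28.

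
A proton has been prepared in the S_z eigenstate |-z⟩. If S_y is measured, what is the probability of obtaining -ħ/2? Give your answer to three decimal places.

In the S_z basis, |-z⟩ = |↓⟩ and |-y⟩ = (|↑⟩ - i|↓⟩)/√2.
|⟨-y|-z⟩|² = 1/2.

0.500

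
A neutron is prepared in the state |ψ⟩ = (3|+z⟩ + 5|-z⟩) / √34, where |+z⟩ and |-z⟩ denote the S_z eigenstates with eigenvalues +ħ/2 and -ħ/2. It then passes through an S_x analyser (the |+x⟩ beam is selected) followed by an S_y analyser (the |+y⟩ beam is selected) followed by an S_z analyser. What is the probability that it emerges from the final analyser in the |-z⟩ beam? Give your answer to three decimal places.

0.235

First analyser (S_x): P(|+x⟩) = |⟨+x|ψ⟩|² = 64/68.
After stage 1 the state is |+x⟩; P(|+y⟩) = |⟨+y|+x⟩|² = 1/2.
After stage 2 the state is |+y⟩; P(|-z⟩) = |⟨-z|+y⟩|² = 1/2.
Joint probability = 64/68 × 1/2 × 1/2 = 0.235.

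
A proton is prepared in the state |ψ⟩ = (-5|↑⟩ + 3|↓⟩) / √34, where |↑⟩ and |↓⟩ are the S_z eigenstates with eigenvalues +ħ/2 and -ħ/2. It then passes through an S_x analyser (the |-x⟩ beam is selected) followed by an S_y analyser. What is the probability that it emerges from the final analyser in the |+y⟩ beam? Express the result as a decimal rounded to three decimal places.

0.471

First analyser (S_x): P(|-x⟩) = |⟨-x|ψ⟩|² = 64/68.
After stage 1 the state is |-x⟩; P(|+y⟩) = |⟨+y|-x⟩|² = 1/2.
Joint probability = 64/68 × 1/2 = 0.471.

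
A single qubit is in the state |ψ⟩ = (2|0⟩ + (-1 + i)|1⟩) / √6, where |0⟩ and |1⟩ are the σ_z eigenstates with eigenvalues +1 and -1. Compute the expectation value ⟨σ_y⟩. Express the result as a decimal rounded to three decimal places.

⟨σ_y⟩ = 2 Im(a* b)/(|a|²+|b|²) with a = 2, b = (-1 + i).
a* b = (-2 + 2i), so ⟨σ_y⟩ = 4/6.

0.667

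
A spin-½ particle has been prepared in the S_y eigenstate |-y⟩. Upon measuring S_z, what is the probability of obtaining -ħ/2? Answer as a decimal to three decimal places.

In the S_z basis, |-y⟩ = (|+z⟩ - i|-z⟩)/√2 and |-z⟩ = |-z⟩.
|⟨-z|-y⟩|² = 1/2.

0.500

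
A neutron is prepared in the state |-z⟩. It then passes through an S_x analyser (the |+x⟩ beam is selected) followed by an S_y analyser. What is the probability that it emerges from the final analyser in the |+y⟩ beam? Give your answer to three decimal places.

0.250

First analyser (S_x): from |-z⟩, P(|+x⟩) = 1/2.
After stage 1 the state is |+x⟩; P(|+y⟩) = |⟨+y|+x⟩|² = 1/2.
Joint probability = 1/2 × 1/2 = 0.250.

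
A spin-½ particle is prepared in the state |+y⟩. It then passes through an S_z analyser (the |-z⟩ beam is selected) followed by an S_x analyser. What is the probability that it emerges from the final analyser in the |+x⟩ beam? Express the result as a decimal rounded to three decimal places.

0.250

First analyser (S_z): from |+y⟩, P(|-z⟩) = 1/2.
After stage 1 the state is |-z⟩; P(|+x⟩) = |⟨+x|-z⟩|² = 1/2.
Joint probability = 1/2 × 1/2 = 0.250.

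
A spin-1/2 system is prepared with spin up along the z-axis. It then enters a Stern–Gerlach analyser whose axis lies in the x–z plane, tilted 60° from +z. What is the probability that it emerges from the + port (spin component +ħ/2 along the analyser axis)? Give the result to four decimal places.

0.7500

For spin-½, the probability of finding spin-up along an axis at angle θ to the initial spin direction is cos²(θ/2); spin-down is sin²(θ/2).
θ = 60°, so P = cos²(30°) ≈ 0.7500.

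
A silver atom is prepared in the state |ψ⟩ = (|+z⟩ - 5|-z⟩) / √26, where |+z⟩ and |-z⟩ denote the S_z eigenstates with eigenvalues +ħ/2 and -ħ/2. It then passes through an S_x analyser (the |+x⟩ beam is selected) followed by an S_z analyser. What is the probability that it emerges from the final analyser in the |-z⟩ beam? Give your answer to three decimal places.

First analyser (S_x): P(|+x⟩) = |⟨+x|ψ⟩|² = 16/52.
After stage 1 the state is |+x⟩; P(|-z⟩) = |⟨-z|+x⟩|² = 1/2.
Joint probability = 16/52 × 1/2 = 0.154.

0.154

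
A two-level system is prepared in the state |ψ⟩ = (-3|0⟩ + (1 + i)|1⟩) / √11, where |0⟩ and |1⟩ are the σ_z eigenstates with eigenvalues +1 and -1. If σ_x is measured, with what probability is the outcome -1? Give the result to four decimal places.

0.7727

|-x⟩ = (|0⟩ - |1⟩)/√2, so ⟨-x|ψ⟩ = (-4 - i) / (√2·√11).
P = |-4 - i|² / 22 = 17/22.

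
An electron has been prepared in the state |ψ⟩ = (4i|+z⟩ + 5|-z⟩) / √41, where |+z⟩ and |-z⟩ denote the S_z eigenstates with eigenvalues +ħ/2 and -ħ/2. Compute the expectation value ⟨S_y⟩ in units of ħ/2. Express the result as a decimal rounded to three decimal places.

-0.976

⟨σ_y⟩ = 2 Im(a* b)/(|a|²+|b|²) with a = 4i, b = 5.
a* b = -20i, so ⟨σ_y⟩ = -40/41.
⟨S_y⟩ = (ħ/2)·⟨σ_y⟩.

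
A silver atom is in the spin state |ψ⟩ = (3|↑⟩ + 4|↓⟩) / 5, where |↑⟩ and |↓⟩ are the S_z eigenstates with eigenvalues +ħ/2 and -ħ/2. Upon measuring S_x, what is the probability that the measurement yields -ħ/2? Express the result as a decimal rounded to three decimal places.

0.020

|-x⟩ = (|↑⟩ - |↓⟩)/√2, so ⟨-x|ψ⟩ = (-1) / (√2·5).
P = |-1|² / 50 = 1/50.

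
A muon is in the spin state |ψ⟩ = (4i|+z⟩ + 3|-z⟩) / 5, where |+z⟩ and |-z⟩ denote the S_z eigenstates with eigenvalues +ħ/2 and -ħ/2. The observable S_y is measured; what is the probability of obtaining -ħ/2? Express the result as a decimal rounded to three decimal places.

0.980

|-y⟩ = (|+z⟩ - i|-z⟩)/√2, so ⟨-y|ψ⟩ = (7i) / (√2·5).
P = |7i|² / 50 = 49/50.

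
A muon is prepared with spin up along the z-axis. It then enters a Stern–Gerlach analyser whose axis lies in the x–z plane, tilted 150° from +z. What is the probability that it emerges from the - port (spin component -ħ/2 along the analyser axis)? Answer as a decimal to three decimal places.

For spin-½, the probability of finding spin-up along an axis at angle θ to the initial spin direction is cos²(θ/2); spin-down is sin²(θ/2).
θ = 150°, so P = sin²(75°) ≈ 0.933.

0.933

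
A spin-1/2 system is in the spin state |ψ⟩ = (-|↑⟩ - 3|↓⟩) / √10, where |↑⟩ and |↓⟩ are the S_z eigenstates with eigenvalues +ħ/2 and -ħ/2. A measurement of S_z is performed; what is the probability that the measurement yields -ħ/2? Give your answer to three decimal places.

The -ħ/2 outcome corresponds to |↓⟩. Its amplitude in |ψ⟩ is -3/√10.
P = |-3|² / 10 = 9/10.

0.900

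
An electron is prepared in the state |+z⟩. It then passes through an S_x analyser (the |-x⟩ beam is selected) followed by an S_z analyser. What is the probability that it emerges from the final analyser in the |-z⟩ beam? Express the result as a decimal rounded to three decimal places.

0.250

First analyser (S_x): from |+z⟩, P(|-x⟩) = 1/2.
After stage 1 the state is |-x⟩; P(|-z⟩) = |⟨-z|-x⟩|² = 1/2.
Joint probability = 1/2 × 1/2 = 0.250.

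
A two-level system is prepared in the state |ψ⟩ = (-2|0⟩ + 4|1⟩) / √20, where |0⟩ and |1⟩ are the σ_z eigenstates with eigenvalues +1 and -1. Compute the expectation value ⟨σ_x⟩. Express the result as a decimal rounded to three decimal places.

-0.800

⟨σ_x⟩ = 2 Re(a* b)/(|a|²+|b|²) with a = -2, b = 4.
a* b = -8, so ⟨σ_x⟩ = -16/20.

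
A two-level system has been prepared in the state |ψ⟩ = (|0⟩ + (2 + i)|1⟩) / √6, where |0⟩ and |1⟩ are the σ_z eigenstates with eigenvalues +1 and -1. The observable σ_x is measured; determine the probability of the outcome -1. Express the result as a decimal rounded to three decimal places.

|-x⟩ = (|0⟩ - |1⟩)/√2, so ⟨-x|ψ⟩ = (-1 - i) / (√2·√6).
P = |-1 - i|² / 12 = 2/12.

0.167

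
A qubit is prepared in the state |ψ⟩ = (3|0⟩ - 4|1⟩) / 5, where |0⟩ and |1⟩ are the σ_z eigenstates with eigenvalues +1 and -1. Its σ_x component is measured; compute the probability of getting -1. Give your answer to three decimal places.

0.980

|-x⟩ = (|0⟩ - |1⟩)/√2, so ⟨-x|ψ⟩ = (7) / (√2·5).
P = |7|² / 50 = 49/50.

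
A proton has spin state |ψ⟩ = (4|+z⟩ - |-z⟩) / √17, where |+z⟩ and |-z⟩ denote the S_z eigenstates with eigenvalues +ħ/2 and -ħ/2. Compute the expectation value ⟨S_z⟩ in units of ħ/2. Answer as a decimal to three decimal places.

⟨σ_z⟩ = |a|² - |b|² divided by |a|²+|b|², with a, b the |+z⟩, |-z⟩ amplitudes.
= (16 - 1)/17 = 15/17.
⟨S_z⟩ = (ħ/2)·⟨σ_z⟩.

0.882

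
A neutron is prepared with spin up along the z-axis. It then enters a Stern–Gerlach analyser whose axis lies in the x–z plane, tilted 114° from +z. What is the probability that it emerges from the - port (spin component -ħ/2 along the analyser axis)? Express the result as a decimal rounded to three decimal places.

0.703

For spin-½, the probability of finding spin-up along an axis at angle θ to the initial spin direction is cos²(θ/2); spin-down is sin²(θ/2).
θ = 114°, so P = sin²(57°) ≈ 0.703.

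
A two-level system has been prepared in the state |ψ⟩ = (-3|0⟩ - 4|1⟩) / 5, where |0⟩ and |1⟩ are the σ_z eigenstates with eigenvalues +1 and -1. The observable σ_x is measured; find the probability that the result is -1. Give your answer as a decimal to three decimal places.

|-x⟩ = (|0⟩ - |1⟩)/√2, so ⟨-x|ψ⟩ = (1) / (√2·5).
P = |1|² / 50 = 1/50.

0.020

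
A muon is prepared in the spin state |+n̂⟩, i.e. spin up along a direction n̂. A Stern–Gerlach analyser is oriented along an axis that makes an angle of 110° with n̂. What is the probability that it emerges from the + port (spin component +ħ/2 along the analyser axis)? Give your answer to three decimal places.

0.329

For spin-½, the probability of finding spin-up along an axis at angle θ to the initial spin direction is cos²(θ/2); spin-down is sin²(θ/2).
θ = 110°, so P = cos²(55°) ≈ 0.329.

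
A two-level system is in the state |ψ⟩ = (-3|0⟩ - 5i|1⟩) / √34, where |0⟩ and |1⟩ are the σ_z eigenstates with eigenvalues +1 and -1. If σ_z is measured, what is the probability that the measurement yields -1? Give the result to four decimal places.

The -1 outcome corresponds to |1⟩. Its amplitude in |ψ⟩ is -5i/√34.
P = |-5i|² / 34 = 25/34.

0.7353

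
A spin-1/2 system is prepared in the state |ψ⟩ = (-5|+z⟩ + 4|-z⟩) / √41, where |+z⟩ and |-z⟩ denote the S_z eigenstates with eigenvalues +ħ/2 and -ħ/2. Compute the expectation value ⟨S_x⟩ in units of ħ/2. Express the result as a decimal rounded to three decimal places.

⟨σ_x⟩ = 2 Re(a* b)/(|a|²+|b|²) with a = -5, b = 4.
a* b = -20, so ⟨σ_x⟩ = -40/41.
⟨S_x⟩ = (ħ/2)·⟨σ_x⟩.

-0.976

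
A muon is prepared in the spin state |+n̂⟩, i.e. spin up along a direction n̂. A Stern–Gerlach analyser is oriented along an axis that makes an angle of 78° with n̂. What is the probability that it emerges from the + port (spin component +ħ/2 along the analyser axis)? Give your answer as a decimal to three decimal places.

For spin-½, the probability of finding spin-up along an axis at angle θ to the initial spin direction is cos²(θ/2); spin-down is sin²(θ/2).
θ = 78°, so P = cos²(39°) ≈ 0.604.

0.604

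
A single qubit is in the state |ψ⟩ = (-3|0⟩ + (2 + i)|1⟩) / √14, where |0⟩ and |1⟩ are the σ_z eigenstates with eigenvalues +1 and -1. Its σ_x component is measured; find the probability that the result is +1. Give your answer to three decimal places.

0.071

|+x⟩ = (|0⟩ + |1⟩)/√2, so ⟨+x|ψ⟩ = (-1 + i) / (√2·√14).
P = |-1 + i|² / 28 = 2/28.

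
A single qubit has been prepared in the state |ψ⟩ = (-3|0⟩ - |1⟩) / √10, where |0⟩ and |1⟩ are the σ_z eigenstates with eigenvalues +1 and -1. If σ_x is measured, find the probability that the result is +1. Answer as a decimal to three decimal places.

|+x⟩ = (|0⟩ + |1⟩)/√2, so ⟨+x|ψ⟩ = (-4) / (√2·√10).
P = |-4|² / 20 = 16/20.

0.800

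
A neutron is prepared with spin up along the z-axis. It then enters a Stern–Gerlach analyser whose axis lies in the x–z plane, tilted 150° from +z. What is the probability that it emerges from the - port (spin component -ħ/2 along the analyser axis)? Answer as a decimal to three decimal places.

For spin-½, the probability of finding spin-up along an axis at angle θ to the initial spin direction is cos²(θ/2); spin-down is sin²(θ/2).
θ = 150°, so P = sin²(75°) ≈ 0.933.

0.933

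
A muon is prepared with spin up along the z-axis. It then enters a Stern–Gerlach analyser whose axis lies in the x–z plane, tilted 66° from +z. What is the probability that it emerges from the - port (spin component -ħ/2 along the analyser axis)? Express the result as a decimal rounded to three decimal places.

0.297

For spin-½, the probability of finding spin-up along an axis at angle θ to the initial spin direction is cos²(θ/2); spin-down is sin²(θ/2).
θ = 66°, so P = sin²(33°) ≈ 0.297.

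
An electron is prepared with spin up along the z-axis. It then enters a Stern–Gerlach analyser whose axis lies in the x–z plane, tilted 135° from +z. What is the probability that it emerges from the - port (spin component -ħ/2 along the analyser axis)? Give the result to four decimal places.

0.8536

For spin-½, the probability of finding spin-up along an axis at angle θ to the initial spin direction is cos²(θ/2); spin-down is sin²(θ/2).
θ = 135°, so P = sin²(67.5°) ≈ 0.8536.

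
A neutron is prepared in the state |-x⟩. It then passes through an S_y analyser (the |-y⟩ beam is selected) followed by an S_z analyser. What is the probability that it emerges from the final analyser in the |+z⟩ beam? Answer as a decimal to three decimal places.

First analyser (S_y): from |-x⟩, P(|-y⟩) = 1/2.
After stage 1 the state is |-y⟩; P(|+z⟩) = |⟨+z|-y⟩|² = 1/2.
Joint probability = 1/2 × 1/2 = 0.250.

0.250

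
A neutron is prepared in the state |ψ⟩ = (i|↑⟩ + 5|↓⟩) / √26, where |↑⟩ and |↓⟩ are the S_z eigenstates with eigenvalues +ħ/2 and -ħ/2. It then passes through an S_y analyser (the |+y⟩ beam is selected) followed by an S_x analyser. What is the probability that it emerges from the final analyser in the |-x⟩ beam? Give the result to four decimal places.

First analyser (S_y): P(|+y⟩) = |⟨+y|ψ⟩|² = 16/52.
After stage 1 the state is |+y⟩; P(|-x⟩) = |⟨-x|+y⟩|² = 1/2.
Joint probability = 16/52 × 1/2 = 0.1538.

0.1538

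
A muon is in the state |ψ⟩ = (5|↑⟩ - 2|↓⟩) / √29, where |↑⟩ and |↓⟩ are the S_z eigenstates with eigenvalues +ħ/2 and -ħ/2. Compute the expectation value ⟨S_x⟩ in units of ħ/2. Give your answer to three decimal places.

⟨σ_x⟩ = 2 Re(a* b)/(|a|²+|b|²) with a = 5, b = -2.
a* b = -10, so ⟨σ_x⟩ = -20/29.
⟨S_x⟩ = (ħ/2)·⟨σ_x⟩.

-0.690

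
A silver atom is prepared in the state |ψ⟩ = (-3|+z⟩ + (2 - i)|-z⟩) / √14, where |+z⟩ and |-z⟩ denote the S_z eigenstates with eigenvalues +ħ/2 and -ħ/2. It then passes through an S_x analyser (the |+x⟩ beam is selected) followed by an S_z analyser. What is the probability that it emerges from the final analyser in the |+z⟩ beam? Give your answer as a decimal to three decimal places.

First analyser (S_x): P(|+x⟩) = |⟨+x|ψ⟩|² = 2/28.
After stage 1 the state is |+x⟩; P(|+z⟩) = |⟨+z|+x⟩|² = 1/2.
Joint probability = 2/28 × 1/2 = 0.036.

0.036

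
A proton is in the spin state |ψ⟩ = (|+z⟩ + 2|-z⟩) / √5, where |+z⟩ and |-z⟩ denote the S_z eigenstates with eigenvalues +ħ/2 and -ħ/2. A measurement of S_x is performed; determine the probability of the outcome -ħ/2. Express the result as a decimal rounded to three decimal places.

0.100

|-x⟩ = (|+z⟩ - |-z⟩)/√2, so ⟨-x|ψ⟩ = (-1) / (√2·√5).
P = |-1|² / 10 = 1/10.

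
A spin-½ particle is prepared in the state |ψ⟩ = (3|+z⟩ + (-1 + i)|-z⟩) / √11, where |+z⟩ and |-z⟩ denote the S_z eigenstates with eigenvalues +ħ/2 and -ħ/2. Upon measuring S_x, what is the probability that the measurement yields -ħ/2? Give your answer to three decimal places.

0.773

|-x⟩ = (|+z⟩ - |-z⟩)/√2, so ⟨-x|ψ⟩ = (4 - i) / (√2·√11).
P = |4 - i|² / 22 = 17/22.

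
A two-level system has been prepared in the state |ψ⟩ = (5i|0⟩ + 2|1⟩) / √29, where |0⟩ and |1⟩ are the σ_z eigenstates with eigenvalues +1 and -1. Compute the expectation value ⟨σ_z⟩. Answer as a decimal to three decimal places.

0.724

⟨σ_z⟩ = |a|² - |b|² divided by |a|²+|b|², with a, b the |0⟩, |1⟩ amplitudes.
= (25 - 4)/29 = 21/29.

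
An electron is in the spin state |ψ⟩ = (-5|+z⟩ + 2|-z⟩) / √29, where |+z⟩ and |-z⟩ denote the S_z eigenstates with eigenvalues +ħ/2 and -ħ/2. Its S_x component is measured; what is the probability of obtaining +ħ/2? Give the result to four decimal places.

0.1552

|+x⟩ = (|+z⟩ + |-z⟩)/√2, so ⟨+x|ψ⟩ = (-3) / (√2·√29).
P = |-3|² / 58 = 9/58.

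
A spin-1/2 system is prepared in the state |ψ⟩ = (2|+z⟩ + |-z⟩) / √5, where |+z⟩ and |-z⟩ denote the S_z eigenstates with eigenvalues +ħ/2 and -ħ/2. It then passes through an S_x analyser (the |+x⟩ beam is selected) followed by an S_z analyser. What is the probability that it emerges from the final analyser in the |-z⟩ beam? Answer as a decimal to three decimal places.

First analyser (S_x): P(|+x⟩) = |⟨+x|ψ⟩|² = 9/10.
After stage 1 the state is |+x⟩; P(|-z⟩) = |⟨-z|+x⟩|² = 1/2.
Joint probability = 9/10 × 1/2 = 0.450.

0.450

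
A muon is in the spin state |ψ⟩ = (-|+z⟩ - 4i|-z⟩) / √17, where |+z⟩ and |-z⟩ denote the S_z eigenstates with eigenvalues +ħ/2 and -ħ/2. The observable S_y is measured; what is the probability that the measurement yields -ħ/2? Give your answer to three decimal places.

0.265

|-y⟩ = (|+z⟩ - i|-z⟩)/√2, so ⟨-y|ψ⟩ = (3) / (√2·√17).
P = |3|² / 34 = 9/34.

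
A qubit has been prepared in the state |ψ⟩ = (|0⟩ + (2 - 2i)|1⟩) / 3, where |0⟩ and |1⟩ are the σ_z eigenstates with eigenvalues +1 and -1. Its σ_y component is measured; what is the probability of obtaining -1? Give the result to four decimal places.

|-y⟩ = (|0⟩ - i|1⟩)/√2, so ⟨-y|ψ⟩ = (3 + 2i) / (√2·3).
P = |3 + 2i|² / 18 = 13/18.

0.7222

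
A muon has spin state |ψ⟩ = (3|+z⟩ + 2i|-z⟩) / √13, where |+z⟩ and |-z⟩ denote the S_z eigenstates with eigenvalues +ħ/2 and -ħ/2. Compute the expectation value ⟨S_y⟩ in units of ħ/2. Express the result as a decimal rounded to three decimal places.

0.923

⟨σ_y⟩ = 2 Im(a* b)/(|a|²+|b|²) with a = 3, b = 2i.
a* b = 6i, so ⟨σ_y⟩ = 12/13.
⟨S_y⟩ = (ħ/2)·⟨σ_y⟩.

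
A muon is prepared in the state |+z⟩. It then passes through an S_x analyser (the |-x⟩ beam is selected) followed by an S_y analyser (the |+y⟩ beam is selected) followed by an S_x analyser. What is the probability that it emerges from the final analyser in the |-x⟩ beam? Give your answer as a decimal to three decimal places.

First analyser (S_x): from |+z⟩, P(|-x⟩) = 1/2.
After stage 1 the state is |-x⟩; P(|+y⟩) = |⟨+y|-x⟩|² = 1/2.
After stage 2 the state is |+y⟩; P(|-x⟩) = |⟨-x|+y⟩|² = 1/2.
Joint probability = 1/2 × 1/2 × 1/2 = 0.125.

0.125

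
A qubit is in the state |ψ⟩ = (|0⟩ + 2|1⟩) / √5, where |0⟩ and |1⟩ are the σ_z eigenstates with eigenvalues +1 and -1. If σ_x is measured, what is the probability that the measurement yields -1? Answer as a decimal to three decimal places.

|-x⟩ = (|0⟩ - |1⟩)/√2, so ⟨-x|ψ⟩ = (-1) / (√2·√5).
P = |-1|² / 10 = 1/10.

0.100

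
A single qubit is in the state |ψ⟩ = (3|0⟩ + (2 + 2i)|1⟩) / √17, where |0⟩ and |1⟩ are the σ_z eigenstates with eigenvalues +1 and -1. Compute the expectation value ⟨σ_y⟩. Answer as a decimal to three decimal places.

⟨σ_y⟩ = 2 Im(a* b)/(|a|²+|b|²) with a = 3, b = (2 + 2i).
a* b = (6 + 6i), so ⟨σ_y⟩ = 12/17.

0.706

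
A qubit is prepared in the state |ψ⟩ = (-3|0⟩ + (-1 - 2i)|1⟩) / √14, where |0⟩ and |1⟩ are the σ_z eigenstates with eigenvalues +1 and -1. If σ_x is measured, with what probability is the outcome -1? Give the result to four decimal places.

0.2857

|-x⟩ = (|0⟩ - |1⟩)/√2, so ⟨-x|ψ⟩ = (-2 + 2i) / (√2·√14).
P = |-2 + 2i|² / 28 = 8/28.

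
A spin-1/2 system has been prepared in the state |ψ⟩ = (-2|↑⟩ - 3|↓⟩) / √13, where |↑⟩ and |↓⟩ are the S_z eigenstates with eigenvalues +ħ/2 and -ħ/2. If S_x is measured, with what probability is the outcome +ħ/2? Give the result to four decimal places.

|+x⟩ = (|↑⟩ + |↓⟩)/√2, so ⟨+x|ψ⟩ = (-5) / (√2·√13).
P = |-5|² / 26 = 25/26.

0.9615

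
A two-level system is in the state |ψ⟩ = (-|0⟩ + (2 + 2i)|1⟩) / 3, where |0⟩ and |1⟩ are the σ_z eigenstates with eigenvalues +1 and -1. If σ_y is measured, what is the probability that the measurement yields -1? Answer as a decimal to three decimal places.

|-y⟩ = (|0⟩ - i|1⟩)/√2, so ⟨-y|ψ⟩ = (-3 + 2i) / (√2·3).
P = |-3 + 2i|² / 18 = 13/18.

0.722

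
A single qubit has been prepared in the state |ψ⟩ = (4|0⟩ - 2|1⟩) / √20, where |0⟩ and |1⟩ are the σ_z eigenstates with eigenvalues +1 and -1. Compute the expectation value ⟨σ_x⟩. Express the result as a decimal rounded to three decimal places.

-0.800

⟨σ_x⟩ = 2 Re(a* b)/(|a|²+|b|²) with a = 4, b = -2.
a* b = -8, so ⟨σ_x⟩ = -16/20.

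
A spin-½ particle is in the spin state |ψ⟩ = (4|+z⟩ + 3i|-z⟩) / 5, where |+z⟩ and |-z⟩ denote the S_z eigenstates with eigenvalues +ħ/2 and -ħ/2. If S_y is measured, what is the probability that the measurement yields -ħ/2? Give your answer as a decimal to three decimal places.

|-y⟩ = (|+z⟩ - i|-z⟩)/√2, so ⟨-y|ψ⟩ = (1) / (√2·5).
P = |1|² / 50 = 1/50.

0.020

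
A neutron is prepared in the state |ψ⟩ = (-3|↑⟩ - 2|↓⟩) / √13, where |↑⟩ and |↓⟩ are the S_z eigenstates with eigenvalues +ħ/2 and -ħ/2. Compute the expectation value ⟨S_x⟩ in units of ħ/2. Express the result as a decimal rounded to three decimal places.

0.923

⟨σ_x⟩ = 2 Re(a* b)/(|a|²+|b|²) with a = -3, b = -2.
a* b = 6, so ⟨σ_x⟩ = 12/13.
⟨S_x⟩ = (ħ/2)·⟨σ_x⟩.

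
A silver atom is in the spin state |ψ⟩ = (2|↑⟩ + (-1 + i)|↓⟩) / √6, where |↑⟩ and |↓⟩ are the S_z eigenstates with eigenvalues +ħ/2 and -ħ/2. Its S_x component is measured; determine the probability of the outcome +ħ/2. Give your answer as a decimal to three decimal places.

|+x⟩ = (|↑⟩ + |↓⟩)/√2, so ⟨+x|ψ⟩ = (1 + i) / (√2·√6).
P = |1 + i|² / 12 = 2/12.

0.167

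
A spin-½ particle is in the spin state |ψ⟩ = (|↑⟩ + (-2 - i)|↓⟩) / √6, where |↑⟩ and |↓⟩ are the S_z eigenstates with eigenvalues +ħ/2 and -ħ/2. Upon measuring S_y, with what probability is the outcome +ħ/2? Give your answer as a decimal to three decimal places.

|+y⟩ = (|↑⟩ + i|↓⟩)/√2, so ⟨+y|ψ⟩ = (2i) / (√2·√6).
P = |2i|² / 12 = 4/12.

0.333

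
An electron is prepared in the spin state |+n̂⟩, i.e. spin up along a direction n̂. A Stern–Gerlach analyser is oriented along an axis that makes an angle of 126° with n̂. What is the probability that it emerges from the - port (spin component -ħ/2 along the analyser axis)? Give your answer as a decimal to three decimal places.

For spin-½, the probability of finding spin-up along an axis at angle θ to the initial spin direction is cos²(θ/2); spin-down is sin²(θ/2).
θ = 126°, so P = sin²(63°) ≈ 0.794.

0.794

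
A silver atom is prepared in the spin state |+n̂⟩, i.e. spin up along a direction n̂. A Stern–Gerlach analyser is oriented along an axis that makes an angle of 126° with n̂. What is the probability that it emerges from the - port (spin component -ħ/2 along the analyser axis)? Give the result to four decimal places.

For spin-½, the probability of finding spin-up along an axis at angle θ to the initial spin direction is cos²(θ/2); spin-down is sin²(θ/2).
θ = 126°, so P = sin²(63°) ≈ 0.7939.

0.7939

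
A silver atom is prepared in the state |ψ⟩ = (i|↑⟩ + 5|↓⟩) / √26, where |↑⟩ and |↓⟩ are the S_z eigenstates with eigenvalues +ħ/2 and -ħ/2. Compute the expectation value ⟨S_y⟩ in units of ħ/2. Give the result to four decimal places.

-0.3846

⟨σ_y⟩ = 2 Im(a* b)/(|a|²+|b|²) with a = i, b = 5.
a* b = -5i, so ⟨σ_y⟩ = -10/26.
⟨S_y⟩ = (ħ/2)·⟨σ_y⟩.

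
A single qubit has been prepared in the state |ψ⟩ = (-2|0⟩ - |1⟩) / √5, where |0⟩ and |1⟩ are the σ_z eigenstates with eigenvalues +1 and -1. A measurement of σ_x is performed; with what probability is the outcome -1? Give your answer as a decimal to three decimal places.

|-x⟩ = (|0⟩ - |1⟩)/√2, so ⟨-x|ψ⟩ = (-1) / (√2·√5).
P = |-1|² / 10 = 1/10.

0.100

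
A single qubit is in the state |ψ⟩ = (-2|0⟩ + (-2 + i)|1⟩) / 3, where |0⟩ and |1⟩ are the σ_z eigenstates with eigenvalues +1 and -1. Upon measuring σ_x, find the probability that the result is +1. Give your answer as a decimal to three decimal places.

|+x⟩ = (|0⟩ + |1⟩)/√2, so ⟨+x|ψ⟩ = (-4 + i) / (√2·3).
P = |-4 + i|² / 18 = 17/18.

0.944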